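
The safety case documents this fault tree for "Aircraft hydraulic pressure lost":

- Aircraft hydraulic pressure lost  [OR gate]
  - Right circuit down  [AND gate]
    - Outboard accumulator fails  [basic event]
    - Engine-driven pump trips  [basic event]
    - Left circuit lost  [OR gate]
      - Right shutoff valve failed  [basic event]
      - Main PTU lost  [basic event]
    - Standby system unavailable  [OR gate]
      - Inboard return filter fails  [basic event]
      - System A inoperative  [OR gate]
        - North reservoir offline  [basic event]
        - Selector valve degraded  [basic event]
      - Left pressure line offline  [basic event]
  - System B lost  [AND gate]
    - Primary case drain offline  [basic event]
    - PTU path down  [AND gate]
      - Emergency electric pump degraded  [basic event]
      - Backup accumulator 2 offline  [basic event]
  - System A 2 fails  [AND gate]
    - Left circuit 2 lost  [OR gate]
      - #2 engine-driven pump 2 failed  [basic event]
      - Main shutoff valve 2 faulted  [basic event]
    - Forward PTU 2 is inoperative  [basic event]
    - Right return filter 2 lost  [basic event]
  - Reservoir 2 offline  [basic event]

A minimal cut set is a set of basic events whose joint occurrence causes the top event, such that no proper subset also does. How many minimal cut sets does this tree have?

Left circuit lost [OR]: union of children's cut sets → 2 cut set(s).
System A inoperative [OR]: union of children's cut sets → 2 cut set(s).
Standby system unavailable [OR]: union of children's cut sets → 4 cut set(s).
Right circuit down [AND]: one cut set from each child combined → 1 × 1 × 2 × 4 = 8 cut set(s).
PTU path down [AND]: one cut set from each child combined → 1 × 1 = 1 cut set(s).
System B lost [AND]: one cut set from each child combined → 1 × 1 = 1 cut set(s).
Left circuit 2 lost [OR]: union of children's cut sets → 2 cut set(s).
System A 2 fails [AND]: one cut set from each child combined → 2 × 1 × 1 = 2 cut set(s).
Aircraft hydraulic pressure lost [OR]: union of children's cut sets → 12 cut set(s).

12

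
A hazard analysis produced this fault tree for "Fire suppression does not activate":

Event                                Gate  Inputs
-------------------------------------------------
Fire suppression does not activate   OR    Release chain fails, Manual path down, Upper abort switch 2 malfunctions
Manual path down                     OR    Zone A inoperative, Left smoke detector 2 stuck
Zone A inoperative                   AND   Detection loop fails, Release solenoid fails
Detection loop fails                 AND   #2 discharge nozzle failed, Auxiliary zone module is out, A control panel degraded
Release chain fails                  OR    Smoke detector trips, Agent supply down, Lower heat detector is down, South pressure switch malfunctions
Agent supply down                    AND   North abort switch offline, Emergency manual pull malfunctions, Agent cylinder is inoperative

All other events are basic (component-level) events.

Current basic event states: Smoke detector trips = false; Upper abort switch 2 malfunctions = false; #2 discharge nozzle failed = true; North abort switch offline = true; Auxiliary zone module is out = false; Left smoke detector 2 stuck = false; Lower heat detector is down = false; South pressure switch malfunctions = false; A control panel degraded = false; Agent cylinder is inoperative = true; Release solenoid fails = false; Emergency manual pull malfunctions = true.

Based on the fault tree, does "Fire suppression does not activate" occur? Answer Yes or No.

Agent supply down [AND]: North abort switch offline=occurs, Emergency manual pull malfunctions=occurs, Agent cylinder is inoperative=occurs → all inputs occur → occurs.
Release chain fails [OR]: Smoke detector trips=not, Agent supply down=occurs, Lower heat detector is down=not, South pressure switch malfunctions=not → at least one input occurs → occurs.
Detection loop fails [AND]: #2 discharge nozzle failed=occurs, Auxiliary zone module is out=not, A control panel degraded=not → not all inputs occur → does not occur.
Zone A inoperative [AND]: Detection loop fails=not, Release solenoid fails=not → not all inputs occur → does not occur.
Manual path down [OR]: Zone A inoperative=not, Left smoke detector 2 stuck=not → no input occurs → does not occur.
Fire suppression does not activate [OR]: Release chain fails=occurs, Manual path down=not, Upper abort switch 2 malfunctions=not → at least one input occurs → occurs.

Yes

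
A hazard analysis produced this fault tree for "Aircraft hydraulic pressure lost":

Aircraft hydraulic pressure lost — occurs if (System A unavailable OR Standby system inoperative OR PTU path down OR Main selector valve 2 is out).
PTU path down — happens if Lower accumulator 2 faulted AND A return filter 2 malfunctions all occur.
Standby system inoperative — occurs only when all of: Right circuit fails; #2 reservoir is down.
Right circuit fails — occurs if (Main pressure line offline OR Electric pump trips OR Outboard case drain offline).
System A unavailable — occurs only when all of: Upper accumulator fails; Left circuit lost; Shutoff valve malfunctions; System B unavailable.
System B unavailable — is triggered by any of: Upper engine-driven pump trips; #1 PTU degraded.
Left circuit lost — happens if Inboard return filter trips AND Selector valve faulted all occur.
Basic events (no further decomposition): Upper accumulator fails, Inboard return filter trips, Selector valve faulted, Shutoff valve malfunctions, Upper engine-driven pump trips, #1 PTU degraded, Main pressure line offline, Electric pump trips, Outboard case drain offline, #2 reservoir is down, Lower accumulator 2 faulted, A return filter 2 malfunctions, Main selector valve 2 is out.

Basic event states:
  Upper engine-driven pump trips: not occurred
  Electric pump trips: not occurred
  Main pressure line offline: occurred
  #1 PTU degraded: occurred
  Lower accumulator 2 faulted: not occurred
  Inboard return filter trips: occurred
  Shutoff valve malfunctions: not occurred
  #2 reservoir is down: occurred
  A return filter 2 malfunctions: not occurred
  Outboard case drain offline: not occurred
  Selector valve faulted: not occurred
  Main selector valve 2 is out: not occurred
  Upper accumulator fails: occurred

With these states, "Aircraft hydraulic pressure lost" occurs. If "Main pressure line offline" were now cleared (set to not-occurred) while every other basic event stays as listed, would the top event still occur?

No

Counterfactual: set "Main pressure line offline" to not occurred.
Left circuit lost [AND]: Inboard return filter trips=occurs, Selector valve faulted=not → not all inputs occur → does not occur.
System B unavailable [OR]: Upper engine-driven pump trips=not, #1 PTU degraded=occurs → at least one input occurs → occurs.
System A unavailable [AND]: Upper accumulator fails=occurs, Left circuit lost=not, Shutoff valve malfunctions=not, System B unavailable=occurs → not all inputs occur → does not occur.
Right circuit fails [OR]: Main pressure line offline=not, Electric pump trips=not, Outboard case drain offline=not → no input occurs → does not occur.
Standby system inoperative [AND]: Right circuit fails=not, #2 reservoir is down=occurs → not all inputs occur → does not occur.
PTU path down [AND]: Lower accumulator 2 faulted=not, A return filter 2 malfunctions=not → not all inputs occur → does not occur.
Aircraft hydraulic pressure lost [OR]: System A unavailable=not, Standby system inoperative=not, PTU path down=not, Main selector valve 2 is out=not → no input occurs → does not occur.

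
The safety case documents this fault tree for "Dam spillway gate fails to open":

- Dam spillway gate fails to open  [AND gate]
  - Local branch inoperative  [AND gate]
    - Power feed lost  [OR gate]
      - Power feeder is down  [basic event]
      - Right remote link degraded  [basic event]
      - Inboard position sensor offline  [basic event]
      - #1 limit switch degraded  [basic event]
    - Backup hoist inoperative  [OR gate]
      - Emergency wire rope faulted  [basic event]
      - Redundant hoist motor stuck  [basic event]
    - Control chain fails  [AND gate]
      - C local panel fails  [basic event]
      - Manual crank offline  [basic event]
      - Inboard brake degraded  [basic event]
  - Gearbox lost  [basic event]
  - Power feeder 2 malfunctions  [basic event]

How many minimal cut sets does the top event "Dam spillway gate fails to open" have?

Power feed lost [OR]: union of children's cut sets → 4 cut set(s).
Backup hoist inoperative [OR]: union of children's cut sets → 2 cut set(s).
Control chain fails [AND]: one cut set from each child combined → 1 × 1 × 1 = 1 cut set(s).
Local branch inoperative [AND]: one cut set from each child combined → 4 × 2 × 1 = 8 cut set(s).
Dam spillway gate fails to open [AND]: one cut set from each child combined → 8 × 1 × 1 = 8 cut set(s).
Minimal cut sets: {C local panel fails, Emergency wire rope faulted, Gearbox lost, Inboard brake degraded, Manual crank offline, Power feeder 2 malfunctions, Power feeder is down}; {C local panel fails, Gearbox lost, Inboard brake degraded, Manual crank offline, Power feeder 2 malfunctions, Power feeder is down, Redundant hoist motor stuck}; {C local panel fails, Emergency wire rope faulted, Gearbox lost, Inboard brake degraded, Manual crank offline, Power feeder 2 malfunctions, Right remote link degraded}; {C local panel fails, Gearbox lost, Inboard brake degraded, Manual crank offline, Power feeder 2 malfunctions, Redundant hoist motor stuck, Right remote link degraded}; {C local panel fails, Emergency wire rope faulted, Gearbox lost, Inboard brake degraded, Inboard position sensor offline, Manual crank offline, Power feeder 2 malfunctions}; {C local panel fails, Gearbox lost, Inboard brake degraded, Inboard position sensor offline, Manual crank offline, Power feeder 2 malfunctions, Redundant hoist motor stuck}; {#1 limit switch degraded, C local panel fails, Emergency wire rope faulted, Gearbox lost, Inboard brake degraded, Manual crank offline, Power feeder 2 malfunctions}; {#1 limit switch degraded, C local panel fails, Gearbox lost, Inboard brake degraded, Manual crank offline, Power feeder 2 malfunctions, Redundant hoist motor stuck}.

8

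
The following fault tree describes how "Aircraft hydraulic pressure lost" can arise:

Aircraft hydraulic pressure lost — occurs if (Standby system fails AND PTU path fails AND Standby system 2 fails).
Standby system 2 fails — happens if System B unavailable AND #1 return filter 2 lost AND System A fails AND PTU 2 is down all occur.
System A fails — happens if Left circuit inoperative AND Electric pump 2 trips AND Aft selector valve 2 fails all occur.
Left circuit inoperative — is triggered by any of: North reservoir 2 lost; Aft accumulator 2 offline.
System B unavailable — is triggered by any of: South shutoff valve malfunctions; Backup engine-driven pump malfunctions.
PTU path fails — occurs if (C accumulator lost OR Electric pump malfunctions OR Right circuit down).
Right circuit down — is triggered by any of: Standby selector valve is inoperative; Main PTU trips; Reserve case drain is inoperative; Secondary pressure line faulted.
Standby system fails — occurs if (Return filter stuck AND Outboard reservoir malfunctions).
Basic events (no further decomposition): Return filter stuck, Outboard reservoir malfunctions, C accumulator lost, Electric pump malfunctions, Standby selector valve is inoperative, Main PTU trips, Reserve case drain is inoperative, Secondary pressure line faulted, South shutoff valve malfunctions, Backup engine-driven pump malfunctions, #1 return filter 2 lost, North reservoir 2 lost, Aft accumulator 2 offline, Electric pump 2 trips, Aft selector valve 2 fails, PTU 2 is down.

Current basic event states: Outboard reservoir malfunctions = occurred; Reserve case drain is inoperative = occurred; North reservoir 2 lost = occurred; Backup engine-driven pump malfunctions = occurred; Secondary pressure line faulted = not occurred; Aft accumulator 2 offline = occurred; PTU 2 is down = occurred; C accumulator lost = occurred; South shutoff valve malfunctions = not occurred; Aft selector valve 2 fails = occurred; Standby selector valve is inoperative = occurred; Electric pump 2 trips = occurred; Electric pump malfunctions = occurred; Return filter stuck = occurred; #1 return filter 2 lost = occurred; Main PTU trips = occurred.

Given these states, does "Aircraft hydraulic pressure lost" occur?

Standby system fails [AND]: Return filter stuck=occurs, Outboard reservoir malfunctions=occurs → all inputs occur → occurs.
Right circuit down [OR]: Standby selector valve is inoperative=occurs, Main PTU trips=occurs, Reserve case drain is inoperative=occurs, Secondary pressure line faulted=not → at least one input occurs → occurs.
PTU path fails [OR]: C accumulator lost=occurs, Electric pump malfunctions=occurs, Right circuit down=occurs → at least one input occurs → occurs.
System B unavailable [OR]: South shutoff valve malfunctions=not, Backup engine-driven pump malfunctions=occurs → at least one input occurs → occurs.
Left circuit inoperative [OR]: North reservoir 2 lost=occurs, Aft accumulator 2 offline=occurs → at least one input occurs → occurs.
System A fails [AND]: Left circuit inoperative=occurs, Electric pump 2 trips=occurs, Aft selector valve 2 fails=occurs → all inputs occur → occurs.
Standby system 2 fails [AND]: System B unavailable=occurs, #1 return filter 2 lost=occurs, System A fails=occurs, PTU 2 is down=occurs → all inputs occur → occurs.
Aircraft hydraulic pressure lost [AND]: Standby system fails=occurs, PTU path fails=occurs, Standby system 2 fails=occurs → all inputs occur → occurs.

Yes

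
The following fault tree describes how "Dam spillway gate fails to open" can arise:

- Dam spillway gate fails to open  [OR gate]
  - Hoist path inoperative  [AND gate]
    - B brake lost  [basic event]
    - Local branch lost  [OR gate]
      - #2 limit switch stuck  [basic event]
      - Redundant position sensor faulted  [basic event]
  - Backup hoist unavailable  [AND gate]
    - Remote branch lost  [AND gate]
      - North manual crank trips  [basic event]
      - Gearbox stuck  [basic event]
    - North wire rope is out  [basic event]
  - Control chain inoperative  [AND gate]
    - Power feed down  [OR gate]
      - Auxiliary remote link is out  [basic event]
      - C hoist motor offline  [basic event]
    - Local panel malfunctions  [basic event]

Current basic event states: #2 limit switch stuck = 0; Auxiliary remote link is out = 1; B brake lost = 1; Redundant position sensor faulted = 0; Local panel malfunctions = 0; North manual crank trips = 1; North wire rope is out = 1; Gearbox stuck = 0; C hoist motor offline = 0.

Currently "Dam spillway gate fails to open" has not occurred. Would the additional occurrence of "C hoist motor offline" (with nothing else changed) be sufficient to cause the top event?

No

Counterfactual: set "C hoist motor offline" to occurred.
Local branch lost [OR]: #2 limit switch stuck=not, Redundant position sensor faulted=not → no input occurs → does not occur.
Hoist path inoperative [AND]: B brake lost=occurs, Local branch lost=not → not all inputs occur → does not occur.
Remote branch lost [AND]: North manual crank trips=occurs, Gearbox stuck=not → not all inputs occur → does not occur.
Backup hoist unavailable [AND]: Remote branch lost=not, North wire rope is out=occurs → not all inputs occur → does not occur.
Power feed down [OR]: Auxiliary remote link is out=occurs, C hoist motor offline=occurs → at least one input occurs → occurs.
Control chain inoperative [AND]: Power feed down=occurs, Local panel malfunctions=not → not all inputs occur → does not occur.
Dam spillway gate fails to open [OR]: Hoist path inoperative=not, Backup hoist unavailable=not, Control chain inoperative=not → no input occurs → does not occur.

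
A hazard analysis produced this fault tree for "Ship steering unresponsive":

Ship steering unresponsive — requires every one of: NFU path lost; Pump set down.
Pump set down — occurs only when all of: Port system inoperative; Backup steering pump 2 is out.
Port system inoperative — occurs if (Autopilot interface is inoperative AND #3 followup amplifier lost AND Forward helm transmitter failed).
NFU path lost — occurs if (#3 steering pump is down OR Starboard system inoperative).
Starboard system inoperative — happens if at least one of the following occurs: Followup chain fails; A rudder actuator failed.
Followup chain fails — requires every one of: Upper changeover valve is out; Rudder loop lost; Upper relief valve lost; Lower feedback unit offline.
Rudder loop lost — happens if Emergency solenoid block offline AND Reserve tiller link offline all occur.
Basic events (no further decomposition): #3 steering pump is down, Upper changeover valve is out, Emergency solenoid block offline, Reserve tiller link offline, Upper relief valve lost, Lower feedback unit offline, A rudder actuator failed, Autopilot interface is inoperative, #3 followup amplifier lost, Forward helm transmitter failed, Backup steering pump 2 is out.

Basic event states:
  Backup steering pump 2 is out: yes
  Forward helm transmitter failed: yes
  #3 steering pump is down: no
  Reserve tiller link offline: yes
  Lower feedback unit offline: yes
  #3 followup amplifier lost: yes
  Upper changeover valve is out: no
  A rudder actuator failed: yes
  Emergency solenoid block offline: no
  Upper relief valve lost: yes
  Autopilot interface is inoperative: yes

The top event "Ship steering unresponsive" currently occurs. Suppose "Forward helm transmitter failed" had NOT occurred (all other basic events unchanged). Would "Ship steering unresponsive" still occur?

No

Counterfactual: set "Forward helm transmitter failed" to not occurred.
Rudder loop lost [AND]: Emergency solenoid block offline=not, Reserve tiller link offline=occurs → not all inputs occur → does not occur.
Followup chain fails [AND]: Upper changeover valve is out=not, Rudder loop lost=not, Upper relief valve lost=occurs, Lower feedback unit offline=occurs → not all inputs occur → does not occur.
Starboard system inoperative [OR]: Followup chain fails=not, A rudder actuator failed=occurs → at least one input occurs → occurs.
NFU path lost [OR]: #3 steering pump is down=not, Starboard system inoperative=occurs → at least one input occurs → occurs.
Port system inoperative [AND]: Autopilot interface is inoperative=occurs, #3 followup amplifier lost=occurs, Forward helm transmitter failed=not → not all inputs occur → does not occur.
Pump set down [AND]: Port system inoperative=not, Backup steering pump 2 is out=occurs → not all inputs occur → does not occur.
Ship steering unresponsive [AND]: NFU path lost=occurs, Pump set down=not → not all inputs occur → does not occur.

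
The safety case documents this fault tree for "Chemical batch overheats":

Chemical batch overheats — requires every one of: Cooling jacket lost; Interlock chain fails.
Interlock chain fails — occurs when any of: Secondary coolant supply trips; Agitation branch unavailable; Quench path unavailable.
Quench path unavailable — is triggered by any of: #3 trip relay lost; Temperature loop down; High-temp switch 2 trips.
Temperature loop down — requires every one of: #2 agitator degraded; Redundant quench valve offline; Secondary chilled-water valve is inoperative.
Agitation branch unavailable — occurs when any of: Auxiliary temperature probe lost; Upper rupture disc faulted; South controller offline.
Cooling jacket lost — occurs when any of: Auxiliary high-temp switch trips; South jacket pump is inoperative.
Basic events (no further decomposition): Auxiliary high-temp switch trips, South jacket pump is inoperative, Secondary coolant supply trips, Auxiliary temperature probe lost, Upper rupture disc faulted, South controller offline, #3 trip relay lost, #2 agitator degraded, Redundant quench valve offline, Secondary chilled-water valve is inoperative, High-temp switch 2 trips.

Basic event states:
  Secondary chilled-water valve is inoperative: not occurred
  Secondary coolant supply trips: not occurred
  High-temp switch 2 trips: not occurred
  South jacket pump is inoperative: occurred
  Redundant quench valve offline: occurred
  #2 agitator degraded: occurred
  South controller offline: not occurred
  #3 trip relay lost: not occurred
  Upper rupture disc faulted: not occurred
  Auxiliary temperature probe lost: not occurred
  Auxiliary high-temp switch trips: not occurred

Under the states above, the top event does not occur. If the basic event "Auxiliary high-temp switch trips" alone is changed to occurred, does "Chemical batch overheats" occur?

No

Counterfactual: set "Auxiliary high-temp switch trips" to occurred.
Cooling jacket lost [OR]: Auxiliary high-temp switch trips=occurs, South jacket pump is inoperative=occurs → at least one input occurs → occurs.
Agitation branch unavailable [OR]: Auxiliary temperature probe lost=not, Upper rupture disc faulted=not, South controller offline=not → no input occurs → does not occur.
Temperature loop down [AND]: #2 agitator degraded=occurs, Redundant quench valve offline=occurs, Secondary chilled-water valve is inoperative=not → not all inputs occur → does not occur.
Quench path unavailable [OR]: #3 trip relay lost=not, Temperature loop down=not, High-temp switch 2 trips=not → no input occurs → does not occur.
Interlock chain fails [OR]: Secondary coolant supply trips=not, Agitation branch unavailable=not, Quench path unavailable=not → no input occurs → does not occur.
Chemical batch overheats [AND]: Cooling jacket lost=occurs, Interlock chain fails=not → not all inputs occur → does not occur.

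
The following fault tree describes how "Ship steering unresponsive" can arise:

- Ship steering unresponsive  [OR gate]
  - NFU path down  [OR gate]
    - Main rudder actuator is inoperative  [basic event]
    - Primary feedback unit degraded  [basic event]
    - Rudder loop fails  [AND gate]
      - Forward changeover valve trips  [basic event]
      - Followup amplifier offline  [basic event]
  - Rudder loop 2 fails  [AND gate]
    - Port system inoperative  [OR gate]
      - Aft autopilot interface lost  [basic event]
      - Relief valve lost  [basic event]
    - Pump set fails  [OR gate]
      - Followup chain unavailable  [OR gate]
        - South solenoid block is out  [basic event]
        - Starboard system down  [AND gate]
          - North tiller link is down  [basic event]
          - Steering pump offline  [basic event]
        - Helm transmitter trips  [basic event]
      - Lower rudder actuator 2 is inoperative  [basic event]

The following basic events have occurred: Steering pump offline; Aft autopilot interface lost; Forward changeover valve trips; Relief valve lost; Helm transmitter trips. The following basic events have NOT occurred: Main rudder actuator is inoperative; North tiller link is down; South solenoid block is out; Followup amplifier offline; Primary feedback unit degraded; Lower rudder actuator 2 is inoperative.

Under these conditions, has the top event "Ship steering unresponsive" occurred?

Yes

Rudder loop fails [AND]: Forward changeover valve trips=occurs, Followup amplifier offline=not → not all inputs occur → does not occur.
NFU path down [OR]: Main rudder actuator is inoperative=not, Primary feedback unit degraded=not, Rudder loop fails=not → no input occurs → does not occur.
Port system inoperative [OR]: Aft autopilot interface lost=occurs, Relief valve lost=occurs → at least one input occurs → occurs.
Starboard system down [AND]: North tiller link is down=not, Steering pump offline=occurs → not all inputs occur → does not occur.
Followup chain unavailable [OR]: South solenoid block is out=not, Starboard system down=not, Helm transmitter trips=occurs → at least one input occurs → occurs.
Pump set fails [OR]: Followup chain unavailable=occurs, Lower rudder actuator 2 is inoperative=not → at least one input occurs → occurs.
Rudder loop 2 fails [AND]: Port system inoperative=occurs, Pump set fails=occurs → all inputs occur → occurs.
Ship steering unresponsive [OR]: NFU path down=not, Rudder loop 2 fails=occurs → at least one input occurs → occurs.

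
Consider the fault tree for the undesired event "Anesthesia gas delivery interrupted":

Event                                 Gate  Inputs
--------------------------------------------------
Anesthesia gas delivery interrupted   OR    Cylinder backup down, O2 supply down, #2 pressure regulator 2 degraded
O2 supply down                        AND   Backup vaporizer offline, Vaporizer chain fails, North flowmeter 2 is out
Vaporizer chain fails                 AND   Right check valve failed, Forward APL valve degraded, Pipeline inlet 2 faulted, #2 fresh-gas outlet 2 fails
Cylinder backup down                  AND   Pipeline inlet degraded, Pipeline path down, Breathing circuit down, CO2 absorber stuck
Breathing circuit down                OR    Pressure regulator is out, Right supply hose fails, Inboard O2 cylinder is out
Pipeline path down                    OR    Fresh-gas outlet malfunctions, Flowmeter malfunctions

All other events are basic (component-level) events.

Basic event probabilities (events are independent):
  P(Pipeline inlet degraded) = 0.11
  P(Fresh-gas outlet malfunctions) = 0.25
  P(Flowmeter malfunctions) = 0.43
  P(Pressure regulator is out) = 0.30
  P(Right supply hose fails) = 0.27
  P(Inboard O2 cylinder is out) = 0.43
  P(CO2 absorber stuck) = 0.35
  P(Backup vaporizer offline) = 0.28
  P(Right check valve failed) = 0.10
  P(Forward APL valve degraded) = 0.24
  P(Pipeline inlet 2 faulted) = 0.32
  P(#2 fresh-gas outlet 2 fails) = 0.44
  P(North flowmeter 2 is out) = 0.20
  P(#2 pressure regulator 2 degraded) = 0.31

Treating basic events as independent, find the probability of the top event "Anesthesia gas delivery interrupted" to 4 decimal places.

P(Pipeline path down) [OR] = 1 − (1−0.25) × (1−0.43) = 0.572500
P(Breathing circuit down) [OR] = 1 − (1−0.30) × (1−0.27) × (1−0.43) = 0.708730
P(Cylinder backup down) [AND] = 0.11 × 0.572500 × 0.708730 × 0.35 = 0.015621
P(Vaporizer chain fails) [AND] = 0.10 × 0.24 × 0.32 × 0.44 = 0.003379
P(O2 supply down) [AND] = 0.28 × 0.003379 × 0.20 = 0.000189
P(Anesthesia gas delivery interrupted) [OR] = 1 − (1−0.015621) × (1−0.000189) × (1−0.31) = 0.320907
Rounded to 4 decimal places: P(Anesthesia gas delivery interrupted) ≈ 0.3209.

0.3209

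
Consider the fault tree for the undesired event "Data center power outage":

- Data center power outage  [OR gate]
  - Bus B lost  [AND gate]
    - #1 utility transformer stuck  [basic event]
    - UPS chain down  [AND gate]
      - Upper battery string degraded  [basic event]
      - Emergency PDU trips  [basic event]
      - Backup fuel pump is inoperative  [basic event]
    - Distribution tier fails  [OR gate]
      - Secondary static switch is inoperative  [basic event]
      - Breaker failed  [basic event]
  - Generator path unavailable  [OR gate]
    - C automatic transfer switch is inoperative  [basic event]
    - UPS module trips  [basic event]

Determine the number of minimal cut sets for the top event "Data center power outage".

4

UPS chain down [AND]: one cut set from each child combined → 1 × 1 × 1 = 1 cut set(s).
Distribution tier fails [OR]: union of children's cut sets → 2 cut set(s).
Bus B lost [AND]: one cut set from each child combined → 1 × 1 × 2 = 2 cut set(s).
Generator path unavailable [OR]: union of children's cut sets → 2 cut set(s).
Data center power outage [OR]: union of children's cut sets → 4 cut set(s).
Minimal cut sets: {#1 utility transformer stuck, Backup fuel pump is inoperative, Emergency PDU trips, Secondary static switch is inoperative, Upper battery string degraded}; {#1 utility transformer stuck, Backup fuel pump is inoperative, Breaker failed, Emergency PDU trips, Upper battery string degraded}; {C automatic transfer switch is inoperative}; {UPS module trips}.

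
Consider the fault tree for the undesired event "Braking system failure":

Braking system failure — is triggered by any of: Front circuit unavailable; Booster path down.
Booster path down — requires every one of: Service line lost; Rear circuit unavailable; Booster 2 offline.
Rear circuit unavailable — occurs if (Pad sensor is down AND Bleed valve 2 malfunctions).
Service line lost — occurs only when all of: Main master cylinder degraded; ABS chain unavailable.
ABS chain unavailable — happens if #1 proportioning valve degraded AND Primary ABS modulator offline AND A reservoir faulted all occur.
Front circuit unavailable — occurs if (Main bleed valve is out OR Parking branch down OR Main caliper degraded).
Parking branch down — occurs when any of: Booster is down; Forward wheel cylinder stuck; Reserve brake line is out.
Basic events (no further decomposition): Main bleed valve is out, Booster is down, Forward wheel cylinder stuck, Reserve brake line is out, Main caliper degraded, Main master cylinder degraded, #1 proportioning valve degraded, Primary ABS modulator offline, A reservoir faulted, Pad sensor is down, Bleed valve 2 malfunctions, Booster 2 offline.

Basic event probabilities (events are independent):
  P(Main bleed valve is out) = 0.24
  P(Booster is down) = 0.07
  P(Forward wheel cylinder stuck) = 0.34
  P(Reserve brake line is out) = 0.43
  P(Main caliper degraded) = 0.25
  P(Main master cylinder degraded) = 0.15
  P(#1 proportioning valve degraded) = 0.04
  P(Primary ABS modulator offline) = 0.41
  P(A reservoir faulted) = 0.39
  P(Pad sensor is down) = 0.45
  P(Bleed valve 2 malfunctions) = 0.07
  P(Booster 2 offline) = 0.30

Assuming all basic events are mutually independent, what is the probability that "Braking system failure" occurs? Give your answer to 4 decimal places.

P(Parking branch down) [OR] = 1 − (1−0.07) × (1−0.34) × (1−0.43) = 0.650134
P(Front circuit unavailable) [OR] = 1 − (1−0.24) × (1−0.650134) × (1−0.25) = 0.800576
P(ABS chain unavailable) [AND] = 0.04 × 0.41 × 0.39 = 0.006396
P(Service line lost) [AND] = 0.15 × 0.006396 = 0.000959
P(Rear circuit unavailable) [AND] = 0.45 × 0.07 = 0.031500
P(Booster path down) [AND] = 0.000959 × 0.031500 × 0.30 = 0.000009
P(Braking system failure) [OR] = 1 − (1−0.800576) × (1−0.000009) = 0.800578
Rounded to 4 decimal places: P(Braking system failure) ≈ 0.8006.

0.8006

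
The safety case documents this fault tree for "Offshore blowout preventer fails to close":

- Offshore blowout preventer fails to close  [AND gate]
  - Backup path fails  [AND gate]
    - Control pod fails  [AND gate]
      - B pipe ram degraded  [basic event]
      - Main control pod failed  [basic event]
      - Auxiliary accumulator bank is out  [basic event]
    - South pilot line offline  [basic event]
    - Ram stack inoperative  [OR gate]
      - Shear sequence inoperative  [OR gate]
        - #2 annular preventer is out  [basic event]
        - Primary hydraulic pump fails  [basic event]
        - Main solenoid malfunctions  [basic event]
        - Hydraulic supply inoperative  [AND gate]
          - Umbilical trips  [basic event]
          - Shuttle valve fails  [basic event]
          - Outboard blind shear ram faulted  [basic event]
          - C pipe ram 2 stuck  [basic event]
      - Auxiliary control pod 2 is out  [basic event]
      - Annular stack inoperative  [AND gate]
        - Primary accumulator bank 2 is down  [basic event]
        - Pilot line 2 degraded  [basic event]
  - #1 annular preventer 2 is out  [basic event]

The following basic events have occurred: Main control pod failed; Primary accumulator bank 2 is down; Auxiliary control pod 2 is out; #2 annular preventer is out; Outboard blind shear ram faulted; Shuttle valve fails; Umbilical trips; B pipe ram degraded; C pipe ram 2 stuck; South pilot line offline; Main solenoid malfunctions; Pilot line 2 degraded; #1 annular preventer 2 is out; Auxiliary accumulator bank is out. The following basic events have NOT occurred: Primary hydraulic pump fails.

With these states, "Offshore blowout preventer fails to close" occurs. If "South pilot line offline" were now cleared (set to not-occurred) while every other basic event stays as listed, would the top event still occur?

Counterfactual: set "South pilot line offline" to not occurred.
Control pod fails [AND]: B pipe ram degraded=occurs, Main control pod failed=occurs, Auxiliary accumulator bank is out=occurs → all inputs occur → occurs.
Hydraulic supply inoperative [AND]: Umbilical trips=occurs, Shuttle valve fails=occurs, Outboard blind shear ram faulted=occurs, C pipe ram 2 stuck=occurs → all inputs occur → occurs.
Shear sequence inoperative [OR]: #2 annular preventer is out=occurs, Primary hydraulic pump fails=not, Main solenoid malfunctions=occurs, Hydraulic supply inoperative=occurs → at least one input occurs → occurs.
Annular stack inoperative [AND]: Primary accumulator bank 2 is down=occurs, Pilot line 2 degraded=occurs → all inputs occur → occurs.
Ram stack inoperative [OR]: Shear sequence inoperative=occurs, Auxiliary control pod 2 is out=occurs, Annular stack inoperative=occurs → at least one input occurs → occurs.
Backup path fails [AND]: Control pod fails=occurs, South pilot line offline=not, Ram stack inoperative=occurs → not all inputs occur → does not occur.
Offshore blowout preventer fails to close [AND]: Backup path fails=not, #1 annular preventer 2 is out=occurs → not all inputs occur → does not occur.

No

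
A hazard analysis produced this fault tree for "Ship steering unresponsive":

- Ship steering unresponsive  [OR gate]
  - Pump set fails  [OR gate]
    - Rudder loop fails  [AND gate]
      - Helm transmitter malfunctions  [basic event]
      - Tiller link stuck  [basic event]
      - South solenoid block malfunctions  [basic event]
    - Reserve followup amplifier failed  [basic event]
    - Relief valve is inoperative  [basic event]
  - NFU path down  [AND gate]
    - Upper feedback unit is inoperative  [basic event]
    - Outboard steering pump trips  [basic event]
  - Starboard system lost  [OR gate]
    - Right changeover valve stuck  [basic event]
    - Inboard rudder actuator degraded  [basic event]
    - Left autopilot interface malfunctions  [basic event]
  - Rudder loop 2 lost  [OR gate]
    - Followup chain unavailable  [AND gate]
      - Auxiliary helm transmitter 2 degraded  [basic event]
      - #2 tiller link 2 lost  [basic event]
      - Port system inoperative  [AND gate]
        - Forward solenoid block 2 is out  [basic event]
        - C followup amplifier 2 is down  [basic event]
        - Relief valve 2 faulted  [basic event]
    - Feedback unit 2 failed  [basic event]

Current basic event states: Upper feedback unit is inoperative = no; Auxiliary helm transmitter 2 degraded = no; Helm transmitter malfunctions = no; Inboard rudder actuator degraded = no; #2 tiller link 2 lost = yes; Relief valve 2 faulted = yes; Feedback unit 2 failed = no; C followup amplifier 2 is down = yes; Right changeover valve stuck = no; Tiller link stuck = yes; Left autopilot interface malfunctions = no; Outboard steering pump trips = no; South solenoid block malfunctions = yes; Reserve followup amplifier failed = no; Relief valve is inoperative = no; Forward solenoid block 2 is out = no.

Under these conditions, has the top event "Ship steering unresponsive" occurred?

No

Rudder loop fails [AND]: Helm transmitter malfunctions=not, Tiller link stuck=occurs, South solenoid block malfunctions=occurs → not all inputs occur → does not occur.
Pump set fails [OR]: Rudder loop fails=not, Reserve followup amplifier failed=not, Relief valve is inoperative=not → no input occurs → does not occur.
NFU path down [AND]: Upper feedback unit is inoperative=not, Outboard steering pump trips=not → not all inputs occur → does not occur.
Starboard system lost [OR]: Right changeover valve stuck=not, Inboard rudder actuator degraded=not, Left autopilot interface malfunctions=not → no input occurs → does not occur.
Port system inoperative [AND]: Forward solenoid block 2 is out=not, C followup amplifier 2 is down=occurs, Relief valve 2 faulted=occurs → not all inputs occur → does not occur.
Followup chain unavailable [AND]: Auxiliary helm transmitter 2 degraded=not, #2 tiller link 2 lost=occurs, Port system inoperative=not → not all inputs occur → does not occur.
Rudder loop 2 lost [OR]: Followup chain unavailable=not, Feedback unit 2 failed=not → no input occurs → does not occur.
Ship steering unresponsive [OR]: Pump set fails=not, NFU path down=not, Starboard system lost=not, Rudder loop 2 lost=not → no input occurs → does not occur.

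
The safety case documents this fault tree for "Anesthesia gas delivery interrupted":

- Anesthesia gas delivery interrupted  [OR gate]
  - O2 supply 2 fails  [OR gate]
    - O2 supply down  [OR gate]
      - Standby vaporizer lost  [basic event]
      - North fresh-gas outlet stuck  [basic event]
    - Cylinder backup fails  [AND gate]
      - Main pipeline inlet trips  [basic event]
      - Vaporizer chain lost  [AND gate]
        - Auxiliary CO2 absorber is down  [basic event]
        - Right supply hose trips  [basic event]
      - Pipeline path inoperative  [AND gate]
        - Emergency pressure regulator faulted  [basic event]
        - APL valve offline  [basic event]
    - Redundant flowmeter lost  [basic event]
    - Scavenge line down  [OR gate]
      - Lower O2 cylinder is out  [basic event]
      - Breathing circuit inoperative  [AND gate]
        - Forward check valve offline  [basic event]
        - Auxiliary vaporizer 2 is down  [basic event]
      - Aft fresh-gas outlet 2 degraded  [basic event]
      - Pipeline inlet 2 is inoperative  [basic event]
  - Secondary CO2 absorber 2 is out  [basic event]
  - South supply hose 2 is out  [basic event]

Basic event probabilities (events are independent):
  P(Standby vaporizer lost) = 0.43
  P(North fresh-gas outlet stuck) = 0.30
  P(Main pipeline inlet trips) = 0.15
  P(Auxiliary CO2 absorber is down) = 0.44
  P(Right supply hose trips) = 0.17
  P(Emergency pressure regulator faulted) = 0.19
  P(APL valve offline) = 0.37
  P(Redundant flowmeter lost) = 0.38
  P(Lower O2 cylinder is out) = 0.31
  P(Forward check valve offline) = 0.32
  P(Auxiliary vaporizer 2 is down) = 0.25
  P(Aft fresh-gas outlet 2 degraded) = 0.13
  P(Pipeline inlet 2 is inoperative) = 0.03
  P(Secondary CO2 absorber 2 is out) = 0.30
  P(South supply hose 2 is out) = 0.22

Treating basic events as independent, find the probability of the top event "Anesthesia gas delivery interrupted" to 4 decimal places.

0.9277

P(O2 supply down) [OR] = 1 − (1−0.43) × (1−0.30) = 0.601000
P(Vaporizer chain lost) [AND] = 0.44 × 0.17 = 0.074800
P(Pipeline path inoperative) [AND] = 0.19 × 0.37 = 0.070300
P(Cylinder backup fails) [AND] = 0.15 × 0.074800 × 0.070300 = 0.000789
P(Breathing circuit inoperative) [AND] = 0.32 × 0.25 = 0.080000
P(Scavenge line down) [OR] = 1 − (1−0.31) × (1−0.080000) × (1−0.13) × (1−0.03) = 0.464292
P(O2 supply 2 fails) [OR] = 1 − (1−0.601000) × (1−0.000789) × (1−0.38) × (1−0.464292) = 0.867581
P(Anesthesia gas delivery interrupted) [OR] = 1 − (1−0.867581) × (1−0.30) × (1−0.22) = 0.927699
Rounded to 4 decimal places: P(Anesthesia gas delivery interrupted) ≈ 0.9277.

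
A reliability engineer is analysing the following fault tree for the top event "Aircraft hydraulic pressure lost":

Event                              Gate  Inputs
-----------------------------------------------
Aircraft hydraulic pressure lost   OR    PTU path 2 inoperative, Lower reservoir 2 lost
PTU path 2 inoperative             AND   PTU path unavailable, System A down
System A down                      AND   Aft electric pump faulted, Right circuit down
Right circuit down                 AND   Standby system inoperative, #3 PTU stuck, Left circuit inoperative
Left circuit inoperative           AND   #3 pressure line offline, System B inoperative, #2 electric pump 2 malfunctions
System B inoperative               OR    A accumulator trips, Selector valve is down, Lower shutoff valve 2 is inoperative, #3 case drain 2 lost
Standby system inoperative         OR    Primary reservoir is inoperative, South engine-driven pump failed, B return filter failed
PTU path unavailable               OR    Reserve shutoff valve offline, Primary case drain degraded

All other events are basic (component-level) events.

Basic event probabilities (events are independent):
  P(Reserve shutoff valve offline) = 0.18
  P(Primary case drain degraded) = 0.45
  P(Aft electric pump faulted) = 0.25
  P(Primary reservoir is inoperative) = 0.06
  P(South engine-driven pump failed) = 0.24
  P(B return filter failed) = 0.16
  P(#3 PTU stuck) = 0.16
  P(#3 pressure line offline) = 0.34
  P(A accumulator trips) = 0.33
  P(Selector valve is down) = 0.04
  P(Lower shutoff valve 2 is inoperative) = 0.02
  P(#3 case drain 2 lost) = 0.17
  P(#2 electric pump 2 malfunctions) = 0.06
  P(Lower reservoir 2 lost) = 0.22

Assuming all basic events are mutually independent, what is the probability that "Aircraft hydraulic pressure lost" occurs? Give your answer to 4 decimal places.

P(PTU path unavailable) [OR] = 1 − (1−0.18) × (1−0.45) = 0.549000
P(Standby system inoperative) [OR] = 1 − (1−0.06) × (1−0.24) × (1−0.16) = 0.399904
P(System B inoperative) [OR] = 1 − (1−0.33) × (1−0.04) × (1−0.02) × (1−0.17) = 0.476821
P(Left circuit inoperative) [AND] = 0.34 × 0.476821 × 0.06 = 0.009727
P(Right circuit down) [AND] = 0.399904 × 0.16 × 0.009727 = 0.000622
P(System A down) [AND] = 0.25 × 0.000622 = 0.000156
P(PTU path 2 inoperative) [AND] = 0.549000 × 0.000156 = 0.000086
P(Aircraft hydraulic pressure lost) [OR] = 1 − (1−0.000086) × (1−0.22) = 0.220067
Rounded to 4 decimal places: P(Aircraft hydraulic pressure lost) ≈ 0.2201.

0.2201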